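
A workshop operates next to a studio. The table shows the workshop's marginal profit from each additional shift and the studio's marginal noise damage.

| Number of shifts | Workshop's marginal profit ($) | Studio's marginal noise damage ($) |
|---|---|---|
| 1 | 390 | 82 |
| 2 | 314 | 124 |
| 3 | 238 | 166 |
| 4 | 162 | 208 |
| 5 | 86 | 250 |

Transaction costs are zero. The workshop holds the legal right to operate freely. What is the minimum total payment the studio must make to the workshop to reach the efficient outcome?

$248

Left alone the workshop would choose level 5 (marginal profit stays positive).
Efficient level: k* = 3 (marginal profit ≥ marginal noise damage through 3).
The studio must at least cover the workshop's forgone profit from cutting 5→3: 162 + 86 = 248.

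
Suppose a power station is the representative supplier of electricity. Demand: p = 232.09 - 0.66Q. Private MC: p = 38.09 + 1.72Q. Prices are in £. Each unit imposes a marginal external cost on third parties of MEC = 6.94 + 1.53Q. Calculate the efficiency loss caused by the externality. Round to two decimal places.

DWL = £2216.48

Market equilibrium (private): 38.09 + 1.72Q = 232.09 - 0.66Q → Q_m = 81.5126.
Social marginal cost = private MC + MEC = 45.03 + 3.25Q.
Set SMC = demand: 45.03 + 3.25Q = 232.09 - 0.66Q → Q* = 47.8414.
The loss is the area between SMC and demand from Q* to Q_m; with linear curves that's a triangle of height MEC(Q_m).
DWL = ½ × 33.6712 × 131.6543 = 2216.4791.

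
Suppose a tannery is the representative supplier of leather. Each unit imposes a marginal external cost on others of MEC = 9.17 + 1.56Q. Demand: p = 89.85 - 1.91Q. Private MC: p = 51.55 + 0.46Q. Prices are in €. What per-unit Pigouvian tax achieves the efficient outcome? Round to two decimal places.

Social marginal cost = private MC + MEC = 60.72 + 2.02Q.
Set SMC = demand: 60.72 + 2.02Q = 89.85 - 1.91Q → Q* = 7.4122.
The Pigouvian tax equals MEC at Q*: 9.17 + 1.56×7.4122 = 20.7330.

tax = €20.73 per unit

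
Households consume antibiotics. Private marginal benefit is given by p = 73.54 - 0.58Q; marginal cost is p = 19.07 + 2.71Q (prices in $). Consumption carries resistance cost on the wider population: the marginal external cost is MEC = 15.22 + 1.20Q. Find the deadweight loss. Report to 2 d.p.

DWL = $137.10

Market equilibrium (private): 19.07 + 2.71Q = 73.54 - 0.58Q → Q_m = 16.5562.
Social marginal benefit = demand − MEC = 58.32 - 1.78Q.
Set SMB = MC: 58.32 - 1.78Q = 19.07 + 2.71Q → Q* = 8.7416.
The welfare-loss triangle has base |Q_m − Q*| and height MEC(Q_m) (the vertical gap between SMB and MC is zero at Q* and MEC at Q_m).
DWL = ½ × 7.8146 × 35.0875 = 137.0974.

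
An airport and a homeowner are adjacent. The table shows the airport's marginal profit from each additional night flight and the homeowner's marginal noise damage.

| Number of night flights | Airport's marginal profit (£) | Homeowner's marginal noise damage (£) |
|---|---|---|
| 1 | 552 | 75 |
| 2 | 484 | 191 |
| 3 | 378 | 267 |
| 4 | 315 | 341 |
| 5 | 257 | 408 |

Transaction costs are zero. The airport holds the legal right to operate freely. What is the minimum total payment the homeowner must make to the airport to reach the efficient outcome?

Left alone the airport would choose level 5 (marginal profit stays positive).
Efficient level: k* = 3 (marginal profit ≥ marginal noise damage through 3).
The homeowner must at least cover the airport's forgone profit from cutting 5→3: 315 + 257 = 572.

£572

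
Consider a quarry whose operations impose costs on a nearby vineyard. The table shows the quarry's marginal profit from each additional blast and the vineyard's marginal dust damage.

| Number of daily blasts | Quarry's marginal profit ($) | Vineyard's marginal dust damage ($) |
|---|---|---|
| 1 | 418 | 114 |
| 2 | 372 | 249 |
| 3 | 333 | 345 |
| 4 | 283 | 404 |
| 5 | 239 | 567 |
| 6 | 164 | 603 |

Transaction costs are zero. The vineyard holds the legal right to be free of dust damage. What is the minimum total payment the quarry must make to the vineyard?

Efficient level: marginal profit ≥ marginal dust damage through level 2, so k* = 2.
With the vineyard holding the right, the quarry must at least compensate total damage at k*: 114 + 249 = 363.

$363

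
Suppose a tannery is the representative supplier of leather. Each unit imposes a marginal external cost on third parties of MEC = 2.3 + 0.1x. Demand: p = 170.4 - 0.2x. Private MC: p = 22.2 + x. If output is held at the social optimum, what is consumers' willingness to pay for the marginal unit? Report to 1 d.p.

P = 148.0

Social marginal cost = private MC + MEC = 24.5 + 1.1x.
Set SMC = demand: 24.5 + 1.1x = 170.4 - 0.2x → x* = 112.2308.
Consumer price on the demand curve at x*: 170.4 − 0.2×112.2308 = 147.9538.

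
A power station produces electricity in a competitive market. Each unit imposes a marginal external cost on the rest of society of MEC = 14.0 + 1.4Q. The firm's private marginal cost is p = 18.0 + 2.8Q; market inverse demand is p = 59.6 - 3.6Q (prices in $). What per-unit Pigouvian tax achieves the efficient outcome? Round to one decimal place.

tax = $19.0 per unit

Social marginal cost = private MC + MEC = 32.0 + 4.2Q.
Set SMC = demand: 32.0 + 4.2Q = 59.6 - 3.6Q → Q* = 3.5385.
The Pigouvian tax equals MEC at Q*: 14.0 + 1.4×3.5385 = 18.9539.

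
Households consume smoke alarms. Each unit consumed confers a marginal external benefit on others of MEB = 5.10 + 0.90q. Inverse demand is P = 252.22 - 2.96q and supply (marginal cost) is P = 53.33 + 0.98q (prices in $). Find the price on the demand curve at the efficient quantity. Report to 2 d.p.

Social marginal benefit = demand + MEB = 257.32 - 2.06q.
Set SMB = MC: 257.32 - 2.06q = 53.33 + 0.98q → q* = 67.1020.
Consumer price on the demand curve at q*: 252.22 − 2.96×67.1020 = 53.5981.

P = $53.60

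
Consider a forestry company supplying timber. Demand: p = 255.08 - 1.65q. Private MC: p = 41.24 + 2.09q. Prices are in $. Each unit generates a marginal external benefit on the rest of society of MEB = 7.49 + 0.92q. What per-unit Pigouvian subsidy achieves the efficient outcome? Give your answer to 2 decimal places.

Social marginal cost = private MC − MEB = 33.75 + 1.17q.
Set SMC = demand: 33.75 + 1.17q = 255.08 - 1.65q → q* = 78.4858.
The Pigouvian subsidy equals MEB at q*: 7.49 + 0.92×78.4858 = 79.6969.

subsidy = $79.70 per unit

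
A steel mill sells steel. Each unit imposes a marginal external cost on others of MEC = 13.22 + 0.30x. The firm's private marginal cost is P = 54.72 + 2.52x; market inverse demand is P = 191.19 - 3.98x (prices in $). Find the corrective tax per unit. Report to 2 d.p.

Social marginal cost = private MC + MEC = 67.94 + 2.82x.
Set SMC = demand: 67.94 + 2.82x = 191.19 - 3.98x → x* = 18.1250.
The Pigouvian tax equals MEC at x*: 13.22 + 0.30×18.1250 = 18.6575.

tax = $18.66 per unit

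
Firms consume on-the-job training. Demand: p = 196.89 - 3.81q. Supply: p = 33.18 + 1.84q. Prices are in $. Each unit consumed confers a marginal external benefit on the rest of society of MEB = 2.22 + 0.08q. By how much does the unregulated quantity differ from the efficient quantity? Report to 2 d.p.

0.81 units

Market equilibrium (private): 33.18 + 1.84q = 196.89 - 3.81q → q_m = 28.9752.
Social marginal benefit = demand + MEB = 199.11 - 3.73q.
Set SMB = MC: 199.11 - 3.73q = 33.18 + 1.84q → q* = 29.7899.
Gap = |28.9752 − 29.7899| = 0.8147.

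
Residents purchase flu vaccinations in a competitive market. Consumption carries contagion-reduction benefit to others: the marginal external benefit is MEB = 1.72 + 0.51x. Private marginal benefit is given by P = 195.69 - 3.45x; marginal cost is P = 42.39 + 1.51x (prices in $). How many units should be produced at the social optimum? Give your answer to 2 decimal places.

Social marginal benefit = demand + MEB = 197.41 - 2.94x.
Set SMB = MC: 197.41 - 2.94x = 42.39 + 1.51x → x* = 34.8360.

x* = 34.84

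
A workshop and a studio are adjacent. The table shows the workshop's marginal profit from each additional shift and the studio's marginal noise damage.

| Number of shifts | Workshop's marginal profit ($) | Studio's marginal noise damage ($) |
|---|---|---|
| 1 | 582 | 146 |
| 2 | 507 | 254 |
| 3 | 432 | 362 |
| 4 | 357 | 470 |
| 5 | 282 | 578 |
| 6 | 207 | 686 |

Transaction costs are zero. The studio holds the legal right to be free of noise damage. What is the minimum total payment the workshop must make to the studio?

$762

Efficient level: marginal profit ≥ marginal noise damage through level 3, so k* = 3.
With the studio holding the right, the workshop must at least compensate total damage at k*: 146 + 254 + 362 = 762.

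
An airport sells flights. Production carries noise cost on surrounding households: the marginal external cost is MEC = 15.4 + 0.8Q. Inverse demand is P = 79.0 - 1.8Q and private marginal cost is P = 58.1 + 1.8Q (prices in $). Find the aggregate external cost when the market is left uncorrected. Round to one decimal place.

$102.9

Market equilibrium (private): 58.1 + 1.8Q = 79.0 - 1.8Q → Q_m = 5.8056.
Total external cost = ∫₀^{Q_m} (15.4 + 0.8Q) dQ = 15.4×5.8056 + ½×0.8×5.8056² = 102.8882.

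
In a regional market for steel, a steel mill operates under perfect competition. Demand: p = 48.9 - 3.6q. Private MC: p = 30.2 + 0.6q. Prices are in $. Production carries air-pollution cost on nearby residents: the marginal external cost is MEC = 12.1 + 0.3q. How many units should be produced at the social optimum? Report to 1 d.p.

Social marginal cost = private MC + MEC = 42.3 + 0.9q.
Set SMC = demand: 42.3 + 0.9q = 48.9 - 3.6q → q* = 1.4667.

q* = 1.5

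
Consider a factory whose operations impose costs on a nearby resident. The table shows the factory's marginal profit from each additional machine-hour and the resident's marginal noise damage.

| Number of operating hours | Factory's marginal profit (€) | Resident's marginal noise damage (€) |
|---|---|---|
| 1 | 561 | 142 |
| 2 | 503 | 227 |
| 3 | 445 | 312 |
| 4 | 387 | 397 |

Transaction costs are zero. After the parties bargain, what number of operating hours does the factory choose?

Bargaining reaches the level where marginal profit last exceeds marginal noise damage.
That holds through level 3 (445 ≥ 312) but not at 4 (387 < 397).

3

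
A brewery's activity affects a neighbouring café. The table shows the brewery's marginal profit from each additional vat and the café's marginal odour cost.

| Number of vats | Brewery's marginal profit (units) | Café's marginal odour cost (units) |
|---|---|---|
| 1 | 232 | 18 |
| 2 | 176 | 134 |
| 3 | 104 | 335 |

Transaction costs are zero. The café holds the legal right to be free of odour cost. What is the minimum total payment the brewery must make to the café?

Efficient level: marginal profit ≥ marginal odour cost through level 2, so k* = 2.
With the café holding the right, the brewery must at least compensate total damage at k*: 18 + 134 = 152.

152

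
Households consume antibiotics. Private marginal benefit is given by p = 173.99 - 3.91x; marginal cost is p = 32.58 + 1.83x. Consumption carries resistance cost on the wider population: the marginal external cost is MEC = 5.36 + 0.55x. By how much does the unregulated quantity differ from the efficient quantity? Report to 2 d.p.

3.01 units

Market equilibrium (private): 32.58 + 1.83x = 173.99 - 3.91x → x_m = 24.6359.
Social marginal benefit = demand − MEC = 168.63 - 4.46x.
Set SMB = MC: 168.63 - 4.46x = 32.58 + 1.83x → x* = 21.6296.
Gap = |24.6359 − 21.6296| = 3.0063.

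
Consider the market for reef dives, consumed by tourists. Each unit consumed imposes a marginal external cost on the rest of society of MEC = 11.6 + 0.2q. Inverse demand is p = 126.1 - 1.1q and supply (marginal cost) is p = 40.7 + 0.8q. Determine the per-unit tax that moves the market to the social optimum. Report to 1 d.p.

Social marginal benefit = demand − MEC = 114.5 - 1.3q.
Set SMB = MC: 114.5 - 1.3q = 40.7 + 0.8q → q* = 35.1429.
The Pigouvian tax equals MEC at q*: 11.6 + 0.2×35.1429 = 18.6286.

tax = 18.6 per unit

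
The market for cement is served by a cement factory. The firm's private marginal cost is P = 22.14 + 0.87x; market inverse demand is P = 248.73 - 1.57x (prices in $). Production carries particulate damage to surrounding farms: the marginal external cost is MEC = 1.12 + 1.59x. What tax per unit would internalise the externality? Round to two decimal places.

tax = $90.08 per unit

Social marginal cost = private MC + MEC = 23.26 + 2.46x.
Set SMC = demand: 23.26 + 2.46x = 248.73 - 1.57x → x* = 55.9479.
The Pigouvian tax equals MEC at x*: 1.12 + 1.59×55.9479 = 90.0772.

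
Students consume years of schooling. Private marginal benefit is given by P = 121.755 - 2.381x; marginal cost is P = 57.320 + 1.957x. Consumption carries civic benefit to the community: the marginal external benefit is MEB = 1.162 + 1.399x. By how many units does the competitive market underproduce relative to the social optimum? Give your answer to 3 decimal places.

Market equilibrium (private): 57.320 + 1.957x = 121.755 - 2.381x → x_m = 14.8536.
Social marginal benefit = demand + MEB = 122.917 - 0.982x.
Set SMB = MC: 122.917 - 0.982x = 57.320 + 1.957x → x* = 22.3195.
Gap = |14.8536 − 22.3195| = 7.4659.

7.466 units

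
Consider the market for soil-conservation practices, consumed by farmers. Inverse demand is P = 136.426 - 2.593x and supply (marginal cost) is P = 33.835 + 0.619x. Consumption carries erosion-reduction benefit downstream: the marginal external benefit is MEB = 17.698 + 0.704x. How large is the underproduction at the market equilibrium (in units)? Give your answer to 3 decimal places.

Market equilibrium (private): 33.835 + 0.619x = 136.426 - 2.593x → x_m = 31.9399.
Social marginal benefit = demand + MEB = 154.124 - 1.889x.
Set SMB = MC: 154.124 - 1.889x = 33.835 + 0.619x → x* = 47.9621.
Gap = |31.9399 − 47.9621| = 16.0222.

16.022 units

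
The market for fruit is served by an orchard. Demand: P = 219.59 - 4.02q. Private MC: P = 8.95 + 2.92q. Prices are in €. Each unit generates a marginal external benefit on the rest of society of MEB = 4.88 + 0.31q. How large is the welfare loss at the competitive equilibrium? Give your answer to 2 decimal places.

DWL = €15.40

Market equilibrium (private): 8.95 + 2.92q = 219.59 - 4.02q → q_m = 30.3516.
Social marginal cost = private MC − MEB = 4.07 + 2.61q.
Set SMC = demand: 4.07 + 2.61q = 219.59 - 4.02q → q* = 32.5068.
The loss is the area between SMC and demand from q* to q_m; with linear curves that's a triangle of height MEB(q_m).
DWL = ½ × 2.1552 × 14.2890 = 15.3978.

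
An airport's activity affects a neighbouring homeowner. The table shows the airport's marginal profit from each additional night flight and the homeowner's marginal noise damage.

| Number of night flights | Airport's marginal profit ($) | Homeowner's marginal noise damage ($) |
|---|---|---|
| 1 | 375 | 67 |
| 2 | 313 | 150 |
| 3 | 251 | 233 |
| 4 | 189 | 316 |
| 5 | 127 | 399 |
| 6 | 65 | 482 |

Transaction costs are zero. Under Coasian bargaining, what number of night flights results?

3

Bargaining reaches the level where marginal profit last exceeds marginal noise damage.
That holds through level 3 (251 ≥ 233) but not at 4 (189 < 316).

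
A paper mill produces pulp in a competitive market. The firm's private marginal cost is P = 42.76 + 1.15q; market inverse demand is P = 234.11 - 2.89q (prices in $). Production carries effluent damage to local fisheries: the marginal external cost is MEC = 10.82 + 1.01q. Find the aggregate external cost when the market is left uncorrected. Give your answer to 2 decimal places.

Market equilibrium (private): 42.76 + 1.15q = 234.11 - 2.89q → q_m = 47.3639.
Total external cost = ∫₀^{q_m} (10.82 + 1.01q) dq = 10.82×47.3639 + ½×1.01×47.3639² = 1645.3636.

$1645.36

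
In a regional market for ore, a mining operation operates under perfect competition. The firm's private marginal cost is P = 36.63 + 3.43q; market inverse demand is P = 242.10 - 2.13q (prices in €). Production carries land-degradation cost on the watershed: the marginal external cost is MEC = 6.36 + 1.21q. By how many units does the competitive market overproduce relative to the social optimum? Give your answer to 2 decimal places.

Market equilibrium (private): 36.63 + 3.43q = 242.10 - 2.13q → q_m = 36.9550.
Social marginal cost = private MC + MEC = 42.99 + 4.64q.
Set SMC = demand: 42.99 + 4.64q = 242.10 - 2.13q → q* = 29.4106.
Gap = |36.9550 − 29.4106| = 7.5444.

7.54 units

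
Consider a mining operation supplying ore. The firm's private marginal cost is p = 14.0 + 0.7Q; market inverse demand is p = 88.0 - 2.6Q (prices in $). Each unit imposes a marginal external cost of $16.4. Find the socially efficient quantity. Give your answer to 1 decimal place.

Social marginal cost = private MC + MEC = 30.4 + 0.7Q.
Set SMC = demand: 30.4 + 0.7Q = 88.0 - 2.6Q → Q* = 17.4545.

Q* = 17.5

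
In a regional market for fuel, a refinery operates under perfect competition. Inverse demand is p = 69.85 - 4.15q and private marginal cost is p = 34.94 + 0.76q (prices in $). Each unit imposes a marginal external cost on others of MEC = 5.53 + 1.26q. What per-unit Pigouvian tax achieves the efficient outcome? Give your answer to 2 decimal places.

tax = $11.53 per unit

Social marginal cost = private MC + MEC = 40.47 + 2.02q.
Set SMC = demand: 40.47 + 2.02q = 69.85 - 4.15q → q* = 4.7618.
The Pigouvian tax equals MEC at q*: 5.53 + 1.26×4.7618 = 11.5299.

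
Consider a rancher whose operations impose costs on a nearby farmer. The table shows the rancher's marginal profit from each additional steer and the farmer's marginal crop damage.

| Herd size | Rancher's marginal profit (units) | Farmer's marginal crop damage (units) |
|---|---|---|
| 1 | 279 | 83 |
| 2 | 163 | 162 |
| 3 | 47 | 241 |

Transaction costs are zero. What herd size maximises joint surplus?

2

Bargaining reaches the level where marginal profit last exceeds marginal crop damage.
That holds through level 2 (163 ≥ 162) but not at 3 (47 < 241).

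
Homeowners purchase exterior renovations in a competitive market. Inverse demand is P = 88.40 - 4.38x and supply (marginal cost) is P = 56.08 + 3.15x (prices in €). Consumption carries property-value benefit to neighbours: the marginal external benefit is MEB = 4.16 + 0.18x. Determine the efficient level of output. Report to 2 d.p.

x* = 4.96

Social marginal benefit = demand + MEB = 92.56 - 4.20x.
Set SMB = MC: 92.56 - 4.20x = 56.08 + 3.15x → x* = 4.9633.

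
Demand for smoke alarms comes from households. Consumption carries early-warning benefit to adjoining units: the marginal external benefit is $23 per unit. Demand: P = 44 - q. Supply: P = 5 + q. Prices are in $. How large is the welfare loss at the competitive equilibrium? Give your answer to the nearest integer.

DWL = $132

Market equilibrium (private): 5 + q = 44 - q → q_m = 19.5000.
Social marginal benefit = demand + MEB = 67 - q.
Set SMB = MC: 67 - q = 5 + q → q* = 31.0000.
Between q* and q_m the wedge SMB − MC runs linearly from 0 to MEB(q_m), so the loss is a triangle.
DWL = ½ × 11.5000 × 23.0000 = 132.2500.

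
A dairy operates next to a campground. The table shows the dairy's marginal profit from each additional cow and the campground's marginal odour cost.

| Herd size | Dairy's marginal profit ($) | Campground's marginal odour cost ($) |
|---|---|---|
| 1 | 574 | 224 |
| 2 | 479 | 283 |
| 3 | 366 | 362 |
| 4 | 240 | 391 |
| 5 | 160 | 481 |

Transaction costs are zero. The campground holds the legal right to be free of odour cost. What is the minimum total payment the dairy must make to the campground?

Efficient level: marginal profit ≥ marginal odour cost through level 3, so k* = 3.
With the campground holding the right, the dairy must at least compensate total damage at k*: 224 + 283 + 362 = 869.

$869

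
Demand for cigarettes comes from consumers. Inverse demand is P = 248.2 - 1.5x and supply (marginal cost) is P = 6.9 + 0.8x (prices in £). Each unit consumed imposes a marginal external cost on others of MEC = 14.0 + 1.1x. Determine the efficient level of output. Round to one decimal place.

Social marginal benefit = demand − MEC = 234.2 - 2.6x.
Set SMB = MC: 234.2 - 2.6x = 6.9 + 0.8x → x* = 66.8529.

x* = 66.9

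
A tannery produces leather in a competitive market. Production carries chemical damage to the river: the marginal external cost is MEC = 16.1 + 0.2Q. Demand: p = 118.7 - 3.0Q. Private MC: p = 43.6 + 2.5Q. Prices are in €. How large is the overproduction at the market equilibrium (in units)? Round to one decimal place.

Market equilibrium (private): 43.6 + 2.5Q = 118.7 - 3.0Q → Q_m = 13.6545.
Social marginal cost = private MC + MEC = 59.7 + 2.7Q.
Set SMC = demand: 59.7 + 2.7Q = 118.7 - 3.0Q → Q* = 10.3509.
Gap = |13.6545 − 10.3509| = 3.3036.

3.3 units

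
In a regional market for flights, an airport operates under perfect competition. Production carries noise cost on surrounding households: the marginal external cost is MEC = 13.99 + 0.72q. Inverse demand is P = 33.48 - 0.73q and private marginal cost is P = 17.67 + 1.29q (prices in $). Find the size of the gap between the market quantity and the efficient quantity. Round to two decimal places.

Market equilibrium (private): 17.67 + 1.29q = 33.48 - 0.73q → q_m = 7.8267.
Social marginal cost = private MC + MEC = 31.66 + 2.01q.
Set SMC = demand: 31.66 + 2.01q = 33.48 - 0.73q → q* = 0.6642.
Gap = |7.8267 − 0.6642| = 7.1625.

7.16 units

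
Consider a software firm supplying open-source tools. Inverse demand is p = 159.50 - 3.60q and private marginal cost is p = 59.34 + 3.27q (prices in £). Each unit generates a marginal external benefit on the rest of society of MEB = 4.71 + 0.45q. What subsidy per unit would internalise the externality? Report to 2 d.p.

subsidy = £12.06 per unit

Social marginal cost = private MC − MEB = 54.63 + 2.82q.
Set SMC = demand: 54.63 + 2.82q = 159.50 - 3.60q → q* = 16.3349.
The Pigouvian subsidy equals MEB at q*: 4.71 + 0.45×16.3349 = 12.0607.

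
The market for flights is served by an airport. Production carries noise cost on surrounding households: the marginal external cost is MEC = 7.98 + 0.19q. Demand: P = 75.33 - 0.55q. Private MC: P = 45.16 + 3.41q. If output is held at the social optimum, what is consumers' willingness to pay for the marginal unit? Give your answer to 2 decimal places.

P = 72.39

Social marginal cost = private MC + MEC = 53.14 + 3.60q.
Set SMC = demand: 53.14 + 3.60q = 75.33 - 0.55q → q* = 5.3470.
Consumer price on the demand curve at q*: 75.33 − 0.55×5.3470 = 72.3892.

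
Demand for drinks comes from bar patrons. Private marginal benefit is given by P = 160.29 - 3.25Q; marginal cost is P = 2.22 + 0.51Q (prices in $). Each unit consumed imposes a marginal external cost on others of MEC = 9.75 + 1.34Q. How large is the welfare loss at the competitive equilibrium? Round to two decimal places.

Market equilibrium (private): 2.22 + 0.51Q = 160.29 - 3.25Q → Q_m = 42.0399.
Social marginal benefit = demand − MEC = 150.54 - 4.59Q.
Set SMB = MC: 150.54 - 4.59Q = 2.22 + 0.51Q → Q* = 29.0824.
The loss is the area between SMB and MC from Q* to Q_m; with linear curves that's a triangle of height MEC(Q_m).
DWL = ½ × 12.9575 × 66.0835 = 428.1385.

DWL = $428.14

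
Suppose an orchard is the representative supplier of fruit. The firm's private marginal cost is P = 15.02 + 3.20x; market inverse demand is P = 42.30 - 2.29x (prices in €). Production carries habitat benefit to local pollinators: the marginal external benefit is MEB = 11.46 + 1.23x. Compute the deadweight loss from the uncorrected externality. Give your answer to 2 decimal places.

DWL = €36.24

Market equilibrium (private): 15.02 + 3.20x = 42.30 - 2.29x → x_m = 4.9690.
Social marginal cost = private MC − MEB = 3.56 + 1.97x.
Set SMC = demand: 3.56 + 1.97x = 42.30 - 2.29x → x* = 9.0939.
The loss is the area between SMC and demand from x* to x_m; with linear curves that's a triangle of height MEB(x_m).
DWL = ½ × 4.1249 × 17.5719 = 36.2412.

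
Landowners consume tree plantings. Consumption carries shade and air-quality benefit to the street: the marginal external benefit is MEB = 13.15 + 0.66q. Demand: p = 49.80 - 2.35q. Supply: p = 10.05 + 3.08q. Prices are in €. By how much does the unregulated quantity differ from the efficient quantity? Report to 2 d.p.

Market equilibrium (private): 10.05 + 3.08q = 49.80 - 2.35q → q_m = 7.3204.
Social marginal benefit = demand + MEB = 62.95 - 1.69q.
Set SMB = MC: 62.95 - 1.69q = 10.05 + 3.08q → q* = 11.0901.
Gap = |7.3204 − 11.0901| = 3.7697.

3.77 units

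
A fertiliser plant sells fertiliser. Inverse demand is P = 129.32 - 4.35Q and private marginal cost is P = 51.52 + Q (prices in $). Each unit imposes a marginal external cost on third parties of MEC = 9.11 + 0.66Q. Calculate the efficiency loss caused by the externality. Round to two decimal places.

Market equilibrium (private): 51.52 + Q = 129.32 - 4.35Q → Q_m = 14.5421.
Social marginal cost = private MC + MEC = 60.63 + 1.66Q.
Set SMC = demand: 60.63 + 1.66Q = 129.32 - 4.35Q → Q* = 11.4293.
The welfare-loss triangle has base |Q_m − Q*| and height MEC(Q_m) (the vertical gap between SMC and demand is zero at Q* and MEC at Q_m).
DWL = ½ × 3.1128 × 18.7078 = 29.1168.

DWL = $29.12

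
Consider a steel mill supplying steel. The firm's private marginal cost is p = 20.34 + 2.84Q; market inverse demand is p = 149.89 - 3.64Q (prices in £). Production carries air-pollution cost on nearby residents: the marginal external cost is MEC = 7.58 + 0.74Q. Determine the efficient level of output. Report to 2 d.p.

Q* = 16.89

Social marginal cost = private MC + MEC = 27.92 + 3.58Q.
Set SMC = demand: 27.92 + 3.58Q = 149.89 - 3.64Q → Q* = 16.8934.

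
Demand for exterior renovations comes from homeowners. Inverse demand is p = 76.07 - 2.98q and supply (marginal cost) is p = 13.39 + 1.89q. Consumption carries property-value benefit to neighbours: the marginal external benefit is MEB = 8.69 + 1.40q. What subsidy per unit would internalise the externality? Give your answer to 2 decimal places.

Social marginal benefit = demand + MEB = 84.76 - 1.58q.
Set SMB = MC: 84.76 - 1.58q = 13.39 + 1.89q → q* = 20.5677.
The Pigouvian subsidy equals MEB at q*: 8.69 + 1.40×20.5677 = 37.4848.

subsidy = 37.48 per unit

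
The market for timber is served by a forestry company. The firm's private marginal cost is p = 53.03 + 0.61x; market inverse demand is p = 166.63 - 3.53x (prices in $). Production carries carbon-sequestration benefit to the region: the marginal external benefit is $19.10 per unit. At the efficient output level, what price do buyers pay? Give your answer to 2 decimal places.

Social marginal cost = private MC − MEB = 33.93 + 0.61x.
Set SMC = demand: 33.93 + 0.61x = 166.63 - 3.53x → x* = 32.0531.
Consumer price on the demand curve at x*: 166.63 − 3.53×32.0531 = 53.4826.

P = $53.48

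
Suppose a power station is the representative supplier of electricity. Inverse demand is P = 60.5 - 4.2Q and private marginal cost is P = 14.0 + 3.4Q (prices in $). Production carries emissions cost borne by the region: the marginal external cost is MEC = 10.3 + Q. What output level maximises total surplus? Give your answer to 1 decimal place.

Q* = 4.2

Social marginal cost = private MC + MEC = 24.3 + 4.4Q.
Set SMC = demand: 24.3 + 4.4Q = 60.5 - 4.2Q → Q* = 4.2093.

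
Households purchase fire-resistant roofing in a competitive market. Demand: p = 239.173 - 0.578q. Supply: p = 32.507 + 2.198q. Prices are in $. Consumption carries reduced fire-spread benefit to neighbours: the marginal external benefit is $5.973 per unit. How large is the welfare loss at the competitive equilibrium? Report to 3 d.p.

Market equilibrium (private): 32.507 + 2.198q = 239.173 - 0.578q → q_m = 74.4474.
Social marginal benefit = demand + MEB = 245.146 - 0.578q.
Set SMB = MC: 245.146 - 0.578q = 32.507 + 2.198q → q* = 76.5991.
Between q* and q_m the wedge SMB − MC runs linearly from 0 to MEB(q_m), so the loss is a triangle.
DWL = ½ × 2.1517 × 5.9730 = 6.4261.

DWL = $6.426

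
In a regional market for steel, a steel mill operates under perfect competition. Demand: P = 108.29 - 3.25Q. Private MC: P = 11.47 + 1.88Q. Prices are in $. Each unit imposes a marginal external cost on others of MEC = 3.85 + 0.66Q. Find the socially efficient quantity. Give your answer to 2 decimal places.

Social marginal cost = private MC + MEC = 15.32 + 2.54Q.
Set SMC = demand: 15.32 + 2.54Q = 108.29 - 3.25Q → Q* = 16.0570.

Q* = 16.06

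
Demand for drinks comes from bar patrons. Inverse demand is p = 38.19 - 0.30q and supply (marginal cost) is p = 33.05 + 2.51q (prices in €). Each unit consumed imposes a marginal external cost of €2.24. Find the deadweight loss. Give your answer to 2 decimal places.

Market equilibrium (private): 33.05 + 2.51q = 38.19 - 0.30q → q_m = 1.8292.
Social marginal benefit = demand − MEC = 35.95 - 0.30q.
Set SMB = MC: 35.95 - 0.30q = 33.05 + 2.51q → q* = 1.0320.
The welfare-loss triangle has base |q_m − q*| and height MEC(q_m) (the vertical gap between SMB and MC is zero at q* and MEC at q_m).
DWL = ½ × 0.7972 × 2.2400 = 0.8929.

DWL = €0.89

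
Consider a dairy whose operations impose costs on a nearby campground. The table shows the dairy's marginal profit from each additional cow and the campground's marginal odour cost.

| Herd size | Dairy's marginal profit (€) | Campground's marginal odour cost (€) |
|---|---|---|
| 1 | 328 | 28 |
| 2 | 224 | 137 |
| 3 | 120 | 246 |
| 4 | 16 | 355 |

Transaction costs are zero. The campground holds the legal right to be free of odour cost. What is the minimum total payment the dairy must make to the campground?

Efficient level: marginal profit ≥ marginal odour cost through level 2, so k* = 2.
With the campground holding the right, the dairy must at least compensate total damage at k*: 28 + 137 = 165.

€165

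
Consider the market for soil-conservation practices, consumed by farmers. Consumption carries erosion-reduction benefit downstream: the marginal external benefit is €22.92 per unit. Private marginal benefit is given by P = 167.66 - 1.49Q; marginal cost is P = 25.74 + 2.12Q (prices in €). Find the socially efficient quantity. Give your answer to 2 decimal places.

Q* = 45.66

Social marginal benefit = demand + MEB = 190.58 - 1.49Q.
Set SMB = MC: 190.58 - 1.49Q = 25.74 + 2.12Q → Q* = 45.6620.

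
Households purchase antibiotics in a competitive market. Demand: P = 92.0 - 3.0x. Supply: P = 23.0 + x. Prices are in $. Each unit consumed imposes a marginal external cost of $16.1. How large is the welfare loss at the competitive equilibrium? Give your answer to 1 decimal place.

DWL = $32.4

Market equilibrium (private): 23.0 + x = 92.0 - 3.0x → x_m = 17.2500.
Social marginal benefit = demand − MEC = 75.9 - 3.0x.
Set SMB = MC: 75.9 - 3.0x = 23.0 + x → x* = 13.2250.
The welfare-loss triangle has base |x_m − x*| and height MEC(x_m) (the vertical gap between SMB and MC is zero at x* and MEC at x_m).
DWL = ½ × 4.0250 × 16.1000 = 32.4013.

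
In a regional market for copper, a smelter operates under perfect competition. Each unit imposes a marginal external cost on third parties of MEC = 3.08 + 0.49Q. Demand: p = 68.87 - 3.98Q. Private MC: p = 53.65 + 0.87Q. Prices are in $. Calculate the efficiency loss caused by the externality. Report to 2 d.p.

DWL = $2.00

Market equilibrium (private): 53.65 + 0.87Q = 68.87 - 3.98Q → Q_m = 3.1381.
Social marginal cost = private MC + MEC = 56.73 + 1.36Q.
Set SMC = demand: 56.73 + 1.36Q = 68.87 - 3.98Q → Q* = 2.2734.
Between Q* and Q_m the wedge SMC − demand runs linearly from 0 to MEC(Q_m), so the loss is a triangle.
DWL = ½ × 0.8647 × 4.6177 = 1.9965.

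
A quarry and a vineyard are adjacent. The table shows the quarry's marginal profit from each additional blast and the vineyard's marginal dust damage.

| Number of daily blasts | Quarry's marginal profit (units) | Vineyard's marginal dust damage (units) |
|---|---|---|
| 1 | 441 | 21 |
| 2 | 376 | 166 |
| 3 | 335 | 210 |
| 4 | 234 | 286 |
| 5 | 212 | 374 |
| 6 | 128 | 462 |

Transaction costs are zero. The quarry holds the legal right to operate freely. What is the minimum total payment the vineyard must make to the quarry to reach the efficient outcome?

Left alone the quarry would choose level 6 (marginal profit stays positive).
Efficient level: k* = 3 (marginal profit ≥ marginal dust damage through 3).
The vineyard must at least cover the quarry's forgone profit from cutting 6→3: 234 + 212 + 128 = 574.

574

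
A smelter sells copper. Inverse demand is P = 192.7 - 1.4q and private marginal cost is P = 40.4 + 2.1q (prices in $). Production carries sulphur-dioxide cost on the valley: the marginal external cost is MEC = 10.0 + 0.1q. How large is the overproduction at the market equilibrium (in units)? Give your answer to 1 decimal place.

Market equilibrium (private): 40.4 + 2.1q = 192.7 - 1.4q → q_m = 43.5143.
Social marginal cost = private MC + MEC = 50.4 + 2.2q.
Set SMC = demand: 50.4 + 2.2q = 192.7 - 1.4q → q* = 39.5278.
Gap = |43.5143 − 39.5278| = 3.9865.

4.0 units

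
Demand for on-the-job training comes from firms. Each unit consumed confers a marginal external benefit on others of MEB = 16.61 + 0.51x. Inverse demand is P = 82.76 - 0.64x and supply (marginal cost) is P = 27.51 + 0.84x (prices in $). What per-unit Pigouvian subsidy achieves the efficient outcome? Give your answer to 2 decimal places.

subsidy = $54.39 per unit

Social marginal benefit = demand + MEB = 99.37 - 0.13x.
Set SMB = MC: 99.37 - 0.13x = 27.51 + 0.84x → x* = 74.0825.
The Pigouvian subsidy equals MEB at x*: 16.61 + 0.51×74.0825 = 54.3921.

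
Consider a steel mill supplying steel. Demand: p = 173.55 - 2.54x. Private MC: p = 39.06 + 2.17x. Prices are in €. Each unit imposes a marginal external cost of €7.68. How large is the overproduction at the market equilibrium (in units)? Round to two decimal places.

1.63 units

Market equilibrium (private): 39.06 + 2.17x = 173.55 - 2.54x → x_m = 28.5541.
Social marginal cost = private MC + MEC = 46.74 + 2.17x.
Set SMC = demand: 46.74 + 2.17x = 173.55 - 2.54x → x* = 26.9236.
Gap = |28.5541 − 26.9236| = 1.6305.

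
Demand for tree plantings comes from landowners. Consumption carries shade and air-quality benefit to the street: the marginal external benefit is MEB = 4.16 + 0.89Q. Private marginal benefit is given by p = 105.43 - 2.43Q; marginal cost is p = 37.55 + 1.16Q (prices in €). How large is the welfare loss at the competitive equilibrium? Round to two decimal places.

Market equilibrium (private): 37.55 + 1.16Q = 105.43 - 2.43Q → Q_m = 18.9081.
Social marginal benefit = demand + MEB = 109.59 - 1.54Q.
Set SMB = MC: 109.59 - 1.54Q = 37.55 + 1.16Q → Q* = 26.6815.
Between Q* and Q_m the wedge SMB − MC runs linearly from 0 to MEB(Q_m), so the loss is a triangle.
DWL = ½ × 7.7734 × 20.9882 = 81.5748.

DWL = €81.57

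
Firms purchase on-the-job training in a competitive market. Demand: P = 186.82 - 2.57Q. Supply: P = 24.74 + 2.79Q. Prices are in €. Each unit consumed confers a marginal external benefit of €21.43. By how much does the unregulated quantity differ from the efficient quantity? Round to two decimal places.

4.00 units

Market equilibrium (private): 24.74 + 2.79Q = 186.82 - 2.57Q → Q_m = 30.2388.
Social marginal benefit = demand + MEB = 208.25 - 2.57Q.
Set SMB = MC: 208.25 - 2.57Q = 24.74 + 2.79Q → Q* = 34.2369.
Gap = |30.2388 − 34.2369| = 3.9981.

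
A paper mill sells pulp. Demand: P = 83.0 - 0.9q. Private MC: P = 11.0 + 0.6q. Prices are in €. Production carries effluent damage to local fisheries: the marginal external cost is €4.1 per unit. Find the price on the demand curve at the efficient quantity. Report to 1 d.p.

Social marginal cost = private MC + MEC = 15.1 + 0.6q.
Set SMC = demand: 15.1 + 0.6q = 83.0 - 0.9q → q* = 45.2667.
Consumer price on the demand curve at q*: 83.0 − 0.9×45.2667 = 42.2600.

P = €42.3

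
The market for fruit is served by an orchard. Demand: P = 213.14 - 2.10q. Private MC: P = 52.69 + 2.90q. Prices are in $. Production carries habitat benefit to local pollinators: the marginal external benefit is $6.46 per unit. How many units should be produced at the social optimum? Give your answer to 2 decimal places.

Social marginal cost = private MC − MEB = 46.23 + 2.90q.
Set SMC = demand: 46.23 + 2.90q = 213.14 - 2.10q → q* = 33.3820.

q* = 33.38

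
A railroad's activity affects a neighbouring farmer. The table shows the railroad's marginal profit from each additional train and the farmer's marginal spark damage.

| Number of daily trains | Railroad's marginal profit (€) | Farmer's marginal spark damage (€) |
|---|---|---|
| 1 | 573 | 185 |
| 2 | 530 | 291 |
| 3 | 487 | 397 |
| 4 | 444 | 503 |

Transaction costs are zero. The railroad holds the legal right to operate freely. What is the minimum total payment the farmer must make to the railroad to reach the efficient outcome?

€444

Left alone the railroad would choose level 4 (marginal profit stays positive).
Efficient level: k* = 3 (marginal profit ≥ marginal spark damage through 3).
The farmer must at least cover the railroad's forgone profit from cutting 4→3: 444 = 444.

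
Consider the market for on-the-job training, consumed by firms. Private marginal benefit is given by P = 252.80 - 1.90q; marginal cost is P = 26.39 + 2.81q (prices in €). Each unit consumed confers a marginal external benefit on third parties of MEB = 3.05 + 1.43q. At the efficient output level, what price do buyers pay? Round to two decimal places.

P = €119.88

Social marginal benefit = demand + MEB = 255.85 - 0.47q.
Set SMB = MC: 255.85 - 0.47q = 26.39 + 2.81q → q* = 69.9573.
Consumer price on the demand curve at q*: 252.80 − 1.90×69.9573 = 119.8811.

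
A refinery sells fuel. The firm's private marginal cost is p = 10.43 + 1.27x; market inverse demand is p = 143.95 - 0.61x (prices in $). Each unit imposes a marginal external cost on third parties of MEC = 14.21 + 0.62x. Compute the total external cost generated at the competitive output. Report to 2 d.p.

$2572.86

Market equilibrium (private): 10.43 + 1.27x = 143.95 - 0.61x → x_m = 71.0213.
Total external cost = ∫₀^{x_m} (14.21 + 0.62x) dx = 14.21×71.0213 + ½×0.62×71.0213² = 2572.8604.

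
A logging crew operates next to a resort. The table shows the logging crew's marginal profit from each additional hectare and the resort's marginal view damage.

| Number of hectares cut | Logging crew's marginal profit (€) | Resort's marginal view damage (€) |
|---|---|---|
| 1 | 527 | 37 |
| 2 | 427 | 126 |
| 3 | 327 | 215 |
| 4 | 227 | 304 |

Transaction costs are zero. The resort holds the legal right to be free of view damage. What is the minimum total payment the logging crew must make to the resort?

€378

Efficient level: marginal profit ≥ marginal view damage through level 3, so k* = 3.
With the resort holding the right, the logging crew must at least compensate total damage at k*: 37 + 126 + 215 = 378.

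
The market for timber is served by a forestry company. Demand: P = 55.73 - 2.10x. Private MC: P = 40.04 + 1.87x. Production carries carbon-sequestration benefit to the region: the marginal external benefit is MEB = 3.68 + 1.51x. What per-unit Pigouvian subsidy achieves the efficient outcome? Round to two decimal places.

subsidy = 15.57 per unit

Social marginal cost = private MC − MEB = 36.36 + 0.36x.
Set SMC = demand: 36.36 + 0.36x = 55.73 - 2.10x → x* = 7.8740.
The Pigouvian subsidy equals MEB at x*: 3.68 + 1.51×7.8740 = 15.5697.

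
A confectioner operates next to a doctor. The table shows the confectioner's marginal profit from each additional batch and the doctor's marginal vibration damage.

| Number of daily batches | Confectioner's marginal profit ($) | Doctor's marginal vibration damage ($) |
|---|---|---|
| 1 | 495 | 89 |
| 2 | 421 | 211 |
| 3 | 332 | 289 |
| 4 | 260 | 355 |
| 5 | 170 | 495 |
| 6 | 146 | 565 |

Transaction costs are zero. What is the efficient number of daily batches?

Bargaining reaches the level where marginal profit last exceeds marginal vibration damage.
That holds through level 3 (332 ≥ 289) but not at 4 (260 < 355).

3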